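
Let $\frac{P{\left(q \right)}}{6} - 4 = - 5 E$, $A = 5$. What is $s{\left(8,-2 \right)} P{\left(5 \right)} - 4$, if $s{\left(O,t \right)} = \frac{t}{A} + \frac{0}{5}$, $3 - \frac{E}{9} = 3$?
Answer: $- \frac{68}{5} \approx -13.6$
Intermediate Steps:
$E = 0$ ($E = 27 - 27 = 0$)
$P{\left(q \right)} = 24$ ($P{\left(q \right)} = 24 + 6 \left(\left(-5\right) 0\right) = 24 + 6 \cdot 0 = 24 + 0 = 24$)
$s{\left(O,t \right)} = \frac{t}{5}$ ($s{\left(O,t \right)} = \frac{t}{5} + \frac{0}{5} = t \frac{1}{5} + 0 \cdot \frac{1}{5} = \frac{t}{5} + 0 = \frac{t}{5}$)
$s{\left(8,-2 \right)} P{\left(5 \right)} - 4 = \frac{1}{5} \left(-2\right) 24 - 4 = \left(- \frac{2}{5}\right) 24 - 4 = - \frac{48}{5} - 4 = - \frac{68}{5}$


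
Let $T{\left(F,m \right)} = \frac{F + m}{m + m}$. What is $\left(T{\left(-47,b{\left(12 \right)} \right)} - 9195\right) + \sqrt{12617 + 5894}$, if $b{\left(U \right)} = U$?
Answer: $- \frac{220715}{24} + \sqrt{18511} \approx -9060.4$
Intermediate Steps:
$T{\left(F,m \right)} = \frac{F + m}{2 m}$
$\left(T{\left(-47,b{\left(12 \right)} \right)} - 9195\right) + \sqrt{12617 + 5894} = \left(\frac{-47 + 12}{2 \cdot 12} - 9195\right) + \sqrt{12617 + 5894} = \left(\frac{1}{2} \cdot \frac{1}{12} \left(-35\right) - 9195\right) + \sqrt{18511} = \left(- \frac{35}{24} - 9195\right) + \sqrt{18511} = - \frac{220715}{24} + \sqrt{18511}$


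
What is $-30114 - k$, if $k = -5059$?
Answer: $-25055$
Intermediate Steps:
$-30114 - k = -30114 - -5059 = -30114 + 5059 = -25055$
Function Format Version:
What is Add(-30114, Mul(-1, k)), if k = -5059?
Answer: -25055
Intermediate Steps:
Add(-30114, Mul(-1, k)) = Add(-30114, Mul(-1, -5059)) = Add(-30114, 5059) = -25055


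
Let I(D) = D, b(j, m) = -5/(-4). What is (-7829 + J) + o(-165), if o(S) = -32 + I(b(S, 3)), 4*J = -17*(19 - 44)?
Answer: -15507/2 ≈ -7753.5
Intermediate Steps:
J = 425/4 (J = (-17*(19 - 44))/4 = (-17*(-25))/4 = (¼)*425 = 425/4 ≈ 106.25)
b(j, m) = 5/4 (b(j, m) = -5*(-¼) = 5/4)
o(S) = -123/4 (o(S) = -32 + 5/4 = -123/4)
(-7829 + J) + o(-165) = (-7829 + 425/4) - 123/4 = -30891/4 - 123/4 = -15507/2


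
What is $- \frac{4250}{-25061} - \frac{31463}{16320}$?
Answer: $- \frac{719134243}{408995520} \approx -1.7583$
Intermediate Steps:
$- \frac{4250}{-25061} - \frac{31463}{16320} = \left(-4250\right) \left(- \frac{1}{25061}\right) - \frac{31463}{16320} = \frac{4250}{25061} - \frac{31463}{16320} = - \frac{719134243}{408995520}$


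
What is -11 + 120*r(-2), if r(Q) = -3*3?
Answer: -1091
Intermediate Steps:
r(Q) = -9
-11 + 120*r(-2) = -11 + 120*(-9) = -11 - 1080 = -1091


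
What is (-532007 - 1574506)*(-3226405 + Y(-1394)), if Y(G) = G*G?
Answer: 2703012179697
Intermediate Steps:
Y(G) = G²
(-532007 - 1574506)*(-3226405 + Y(-1394)) = (-532007 - 1574506)*(-3226405 + (-1394)²) = -2106513*(-3226405 + 1943236) = -2106513*(-1283169) = 2703012179697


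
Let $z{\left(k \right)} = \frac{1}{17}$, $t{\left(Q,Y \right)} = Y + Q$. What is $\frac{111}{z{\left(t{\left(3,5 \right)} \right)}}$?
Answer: $1887$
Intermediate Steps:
$t{\left(Q,Y \right)} = Q + Y$
$z{\left(k \right)} = \frac{1}{17}$
$\frac{111}{z{\left(t{\left(3,5 \right)} \right)}} = 111 \frac{1}{\frac{1}{17}} = 111 \cdot 17 = 1887$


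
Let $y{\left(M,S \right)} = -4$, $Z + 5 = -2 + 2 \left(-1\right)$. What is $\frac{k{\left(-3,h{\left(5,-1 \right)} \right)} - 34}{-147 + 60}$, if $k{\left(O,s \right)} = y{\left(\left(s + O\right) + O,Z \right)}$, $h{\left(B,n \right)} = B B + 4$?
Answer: $\frac{38}{87} \approx 0.43678$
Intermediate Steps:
$Z = -9$ ($Z = -5 + \left(-2 + 2 \left(-1\right)\right) = -5 - 4 = -9$)
$h{\left(B,n \right)} = 4 + B^{2}$ ($h{\left(B,n \right)} = B^{2} + 4 = 4 + B^{2}$)
$k{\left(O,s \right)} = -4$
$\frac{k{\left(-3,h{\left(5,-1 \right)} \right)} - 34}{-147 + 60} = \frac{-4 - 34}{-147 + 60} = \frac{1}{-87} \left(-38\right) = \left(- \frac{1}{87}\right) \left(-38\right) = \frac{38}{87}$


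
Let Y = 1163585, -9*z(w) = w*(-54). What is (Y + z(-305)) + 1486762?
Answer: 2648517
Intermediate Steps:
z(w) = 6*w (z(w) = -w*(-54)/9 = -(-6)*w = 6*w)
(Y + z(-305)) + 1486762 = (1163585 + 6*(-305)) + 1486762 = (1163585 - 1830) + 1486762 = 1161755 + 1486762 = 2648517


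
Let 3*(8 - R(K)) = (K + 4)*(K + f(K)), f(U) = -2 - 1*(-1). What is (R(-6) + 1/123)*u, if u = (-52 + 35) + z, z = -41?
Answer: -7946/41 ≈ -193.80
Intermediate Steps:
f(U) = -1 (f(U) = -2 + 1 = -1)
u = -58 (u = (-52 + 35) - 41 = -17 - 41 = -58)
R(K) = 8 - (-1 + K)*(4 + K)/3 (R(K) = 8 - (K + 4)*(K - 1)/3 = 8 - (4 + K)*(-1 + K)/3 = 8 - (-1 + K)*(4 + K)/3)
(R(-6) + 1/123)*u = ((28/3 - 1*(-6) - ⅓*(-6)²) + 1/123)*(-58) = ((28/3 + 6 - ⅓*36) + 1/123)*(-58) = ((28/3 + 6 - 12) + 1/123)*(-58) = (10/3 + 1/123)*(-58) = (137/41)*(-58) = -7946/41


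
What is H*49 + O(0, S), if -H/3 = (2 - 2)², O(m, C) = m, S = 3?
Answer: 0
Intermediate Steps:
H = 0 (H = -3*(2 - 2)² = -3*0² = -3*0 = 0)
H*49 + O(0, S) = 0*49 + 0 = 0 + 0 = 0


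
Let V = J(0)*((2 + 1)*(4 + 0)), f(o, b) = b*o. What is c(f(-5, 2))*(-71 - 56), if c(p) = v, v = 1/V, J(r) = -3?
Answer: 127/36 ≈ 3.5278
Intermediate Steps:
V = -36 (V = -3*(2 + 1)*(4 + 0) = -9*4 = -3*12 = -36)
v = -1/36 (v = 1/(-36) = -1/36 ≈ -0.027778)
c(p) = -1/36
c(f(-5, 2))*(-71 - 56) = -(-71 - 56)/36 = -1/36*(-127) = 127/36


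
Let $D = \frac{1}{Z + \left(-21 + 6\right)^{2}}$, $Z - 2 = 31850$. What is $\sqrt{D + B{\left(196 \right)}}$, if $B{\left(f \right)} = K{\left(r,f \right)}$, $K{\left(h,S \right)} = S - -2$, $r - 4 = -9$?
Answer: $\frac{\sqrt{203728950019}}{32077} \approx 14.071$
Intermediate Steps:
$Z = 31852$ ($Z = 2 + 31850 = 31852$)
$r = -5$ ($r = 4 - 9 = -5$)
$K{\left(h,S \right)} = 2 + S$ ($K{\left(h,S \right)} = S + 2 = 2 + S$)
$B{\left(f \right)} = 2 + f$
$D = \frac{1}{32077}$ ($D = \frac{1}{31852 + \left(-21 + 6\right)^{2}} = \frac{1}{31852 + \left(-15\right)^{2}} = \frac{1}{31852 + 225} = \frac{1}{32077} \approx 3.1175 \cdot 10^{-5}$)
$\sqrt{D + B{\left(196 \right)}} = \sqrt{\frac{1}{32077} + \left(2 + 196\right)} = \sqrt{\frac{1}{32077} + 198} = \sqrt{\frac{6351247}{32077}} = \frac{\sqrt{203728950019}}{32077}$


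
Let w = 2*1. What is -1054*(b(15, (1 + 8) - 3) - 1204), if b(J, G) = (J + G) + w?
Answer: 1244774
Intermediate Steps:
w = 2
b(J, G) = 2 + G + J (b(J, G) = (J + G) + 2 = (G + J) + 2 = 2 + G + J)
-1054*(b(15, (1 + 8) - 3) - 1204) = -1054*((2 + ((1 + 8) - 3) + 15) - 1204) = -1054*((2 + (9 - 3) + 15) - 1204) = -1054*((2 + 6 + 15) - 1204) = -1054*(23 - 1204) = -1054*(-1181) = 1244774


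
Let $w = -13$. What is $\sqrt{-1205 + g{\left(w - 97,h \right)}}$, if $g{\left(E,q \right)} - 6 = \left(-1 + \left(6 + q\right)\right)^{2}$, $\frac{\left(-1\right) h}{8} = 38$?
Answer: $\sqrt{88202} \approx 296.99$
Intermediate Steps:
$h = -304$ ($h = \left(-8\right) 38 = -304$)
$g{\left(E,q \right)} = 6 + \left(5 + q\right)^{2}$ ($g{\left(E,q \right)} = 6 + \left(-1 + \left(6 + q\right)\right)^{2} = 6 + \left(5 + q\right)^{2}$)
$\sqrt{-1205 + g{\left(w - 97,h \right)}} = \sqrt{-1205 + \left(6 + \left(5 - 304\right)^{2}\right)} = \sqrt{-1205 + \left(6 + \left(-299\right)^{2}\right)} = \sqrt{-1205 + \left(6 + 89401\right)} = \sqrt{-1205 + 89407} = \sqrt{88202}$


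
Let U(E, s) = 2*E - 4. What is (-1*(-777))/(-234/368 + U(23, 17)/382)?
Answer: -9102296/6161 ≈ -1477.4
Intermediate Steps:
U(E, s) = -4 + 2*E
(-1*(-777))/(-234/368 + U(23, 17)/382) = (-1*(-777))/(-234/368 + (-4 + 2*23)/382) = 777/(-234*1/368 + (-4 + 46)*(1/382)) = 777/(-117/184 + 42*(1/382)) = 777/(-117/184 + 21/191) = 777/(-18483/35144) = 777*(-35144/18483) = -9102296/6161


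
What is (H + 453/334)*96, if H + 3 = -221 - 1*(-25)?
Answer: -3168624/167 ≈ -18974.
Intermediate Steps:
H = -199 (H = -3 + (-221 - 1*(-25)) = -3 + (-221 + 25) = -3 - 196 = -199)
(H + 453/334)*96 = (-199 + 453/334)*96 = -66013/334*96 = -3168624/167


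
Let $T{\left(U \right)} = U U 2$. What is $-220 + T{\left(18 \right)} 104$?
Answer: $67172$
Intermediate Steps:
$T{\left(U \right)} = 2 U^{2}$ ($T{\left(U \right)} = U^{2} \cdot 2 = 2 U^{2}$)
$-220 + T{\left(18 \right)} 104 = -220 + 2 \cdot 18^{2} \cdot 104 = -220 + 2 \cdot 324 \cdot 104 = -220 + 648 \cdot 104 = -220 + 67392 = 67172$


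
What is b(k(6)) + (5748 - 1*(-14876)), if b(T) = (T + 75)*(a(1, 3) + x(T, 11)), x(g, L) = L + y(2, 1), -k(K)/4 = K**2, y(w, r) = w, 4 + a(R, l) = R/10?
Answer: 199961/10 ≈ 19996.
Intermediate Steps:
a(R, l) = -4 + R/10
k(K) = -4*K**2
x(g, L) = 2 + L (x(g, L) = L + 2 = 2 + L)
b(T) = 1365/2 + 91*T/10 (b(T) = (T + 75)*((-4 + (1/10)*1) + (2 + 11)) = (75 + T)*((-4 + 1/10) + 13) = (75 + T)*(-39/10 + 13) = (75 + T)*(91/10) = 1365/2 + 91*T/10)
b(k(6)) + (5748 - 1*(-14876)) = (1365/2 + 91*(-4*6**2)/10) + (5748 - 1*(-14876)) = (1365/2 + 91*(-4*36)/10) + (5748 + 14876) = (1365/2 + (91/10)*(-144)) + 20624 = (1365/2 - 6552/5) + 20624 = -6279/10 + 20624 = 199961/10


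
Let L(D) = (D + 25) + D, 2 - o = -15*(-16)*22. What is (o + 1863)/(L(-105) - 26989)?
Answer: 3415/27174 ≈ 0.12567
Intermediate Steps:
o = -5278 (o = 2 - (-15*(-16))*22 = 2 - 240*22 = 2 - 1*5280 = 2 - 5280 = -5278)
L(D) = 25 + 2*D (L(D) = (25 + D) + D = 25 + 2*D)
(o + 1863)/(L(-105) - 26989) = (-5278 + 1863)/((25 + 2*(-105)) - 26989) = -3415/((25 - 210) - 26989) = -3415/(-185 - 26989) = -3415/(-27174) = -3415*(-1/27174) = 3415/27174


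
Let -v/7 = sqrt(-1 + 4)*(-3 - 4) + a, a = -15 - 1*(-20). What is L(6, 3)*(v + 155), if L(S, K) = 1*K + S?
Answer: 1080 + 441*sqrt(3) ≈ 1843.8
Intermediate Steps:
a = 5 (a = -15 + 20 = 5)
L(S, K) = K + S
v = -35 + 49*sqrt(3) (v = -7*(sqrt(-1 + 4)*(-3 - 4) + 5) = -7*(sqrt(3)*(-7) + 5) = -7*(-7*sqrt(3) + 5) = -7*(5 - 7*sqrt(3)) = -35 + 49*sqrt(3) ≈ 49.870)
L(6, 3)*(v + 155) = (3 + 6)*((-35 + 49*sqrt(3)) + 155) = 9*(120 + 49*sqrt(3)) = 1080 + 441*sqrt(3)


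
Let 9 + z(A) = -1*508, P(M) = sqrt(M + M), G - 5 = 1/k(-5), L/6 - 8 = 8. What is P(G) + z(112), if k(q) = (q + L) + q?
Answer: -517 + sqrt(18533)/43 ≈ -513.83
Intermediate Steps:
L = 96 (L = 48 + 6*8 = 48 + 48 = 96)
k(q) = 96 + 2*q (k(q) = (q + 96) + q = (96 + q) + q = 96 + 2*q)
G = 431/86 (G = 5 + 1/(96 + 2*(-5)) = 5 + 1/(96 - 10) = 5 + 1/86 = 431/86 ≈ 5.0116)
P(M) = sqrt(2)*sqrt(M) (P(M) = sqrt(2*M) = sqrt(2)*sqrt(M))
z(A) = -517 (z(A) = -9 - 1*508 = -9 - 508 = -517)
P(G) + z(112) = sqrt(2)*sqrt(431/86) - 517 = sqrt(2)*(sqrt(37066)/86) - 517 = sqrt(18533)/43 - 517 = -517 + sqrt(18533)/43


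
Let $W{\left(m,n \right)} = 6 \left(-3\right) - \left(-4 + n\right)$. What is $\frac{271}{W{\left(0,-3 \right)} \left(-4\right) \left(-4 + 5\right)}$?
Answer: $\frac{271}{44} \approx 6.1591$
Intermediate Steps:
$W{\left(m,n \right)} = -14 - n$ ($W{\left(m,n \right)} = -18 - \left(-4 + n\right) = -14 - n$)
$\frac{271}{W{\left(0,-3 \right)} \left(-4\right) \left(-4 + 5\right)} = \frac{271}{\left(-14 - -3\right) \left(-4\right) \left(-4 + 5\right)} = \frac{271}{\left(-14 + 3\right) \left(-4\right) 1} = \frac{271}{\left(-11\right) \left(-4\right) 1} = \frac{271}{44 \cdot 1} = \frac{271}{44}$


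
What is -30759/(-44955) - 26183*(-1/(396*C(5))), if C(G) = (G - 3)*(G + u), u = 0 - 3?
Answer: 45399223/2637360 ≈ 17.214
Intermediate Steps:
u = -3
C(G) = (-3 + G)² (C(G) = (G - 3)*(G - 3) = (-3 + G)*(-3 + G) = (-3 + G)²)
-30759/(-44955) - 26183*(-1/(396*C(5))) = -30759/(-44955) - 26183*(-1/(396*(9 + 5² - 6*5))) = -30759*(-1/44955) - 26183*(-1/(396*(9 + 25 - 30))) = 10253/14985 - 26183/((-396*4)) = 10253/14985 - 26183/(-1584) = 10253/14985 - 26183*(-1/1584) = 10253/14985 + 26183/1584 = 45399223/2637360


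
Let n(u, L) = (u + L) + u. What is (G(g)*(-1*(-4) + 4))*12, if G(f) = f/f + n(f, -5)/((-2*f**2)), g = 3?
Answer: 272/3 ≈ 90.667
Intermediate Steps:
n(u, L) = L + 2*u (n(u, L) = (L + u) + u = L + 2*u)
G(f) = 1 - (-5 + 2*f)/(2*f**2) (G(f) = f/f + (-5 + 2*f)/((-2*f**2)) = 1 + (-5 + 2*f)*(-1/(2*f**2)) = 1 - (-5 + 2*f)/(2*f**2))
(G(g)*(-1*(-4) + 4))*12 = (((5/2 + 3**2 - 1*3)/3**2)*(-1*(-4) + 4))*12 = (((5/2 + 9 - 3)/9)*(4 + 4))*12 = (((1/9)*(17/2))*8)*12 = ((17/18)*8)*12 = (68/9)*12 = 272/3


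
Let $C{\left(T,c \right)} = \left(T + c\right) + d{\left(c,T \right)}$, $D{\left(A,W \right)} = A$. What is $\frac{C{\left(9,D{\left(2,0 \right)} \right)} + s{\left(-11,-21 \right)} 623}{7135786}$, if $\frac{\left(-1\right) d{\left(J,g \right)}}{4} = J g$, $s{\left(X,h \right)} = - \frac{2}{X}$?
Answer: $\frac{575}{78493646} \approx 7.3254 \cdot 10^{-6}$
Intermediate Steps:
$d{\left(J,g \right)} = - 4 J g$
$C{\left(T,c \right)} = T + c - 4 T c$ ($C{\left(T,c \right)} = \left(T + c\right) - 4 c T = \left(T + c\right) - 4 T c = T + c - 4 T c$)
$\frac{C{\left(9,D{\left(2,0 \right)} \right)} + s{\left(-11,-21 \right)} 623}{7135786} = \frac{\left(9 + 2 - 36 \cdot 2\right) + - \frac{2}{-11} \cdot 623}{7135786} = \left(\left(9 + 2 - 72\right) + \left(-2\right) \left(- \frac{1}{11}\right) 623\right) \frac{1}{7135786} = \left(-61 + \frac{2}{11} \cdot 623\right) \frac{1}{7135786} = \left(-61 + \frac{1246}{11}\right) \frac{1}{7135786} = \frac{575}{11} \cdot \frac{1}{7135786} = \frac{575}{78493646}$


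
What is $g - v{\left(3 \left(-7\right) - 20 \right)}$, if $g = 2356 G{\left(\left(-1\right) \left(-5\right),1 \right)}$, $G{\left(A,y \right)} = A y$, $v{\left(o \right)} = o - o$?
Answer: $11780$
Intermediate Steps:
$v{\left(o \right)} = 0$
$g = 11780$ ($g = 2356 \left(-1\right) \left(-5\right) 1 = 2356 \cdot 5 \cdot 1 = 2356 \cdot 5 = 11780$)
$g - v{\left(3 \left(-7\right) - 20 \right)} = 11780 - 0 = 11780 + 0 = 11780$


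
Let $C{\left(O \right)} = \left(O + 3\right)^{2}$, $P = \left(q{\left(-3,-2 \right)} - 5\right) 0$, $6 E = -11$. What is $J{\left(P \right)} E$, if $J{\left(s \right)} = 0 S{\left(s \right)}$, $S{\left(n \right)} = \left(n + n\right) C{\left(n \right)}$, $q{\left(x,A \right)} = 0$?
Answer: $0$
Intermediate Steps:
$E = - \frac{11}{6}$ ($E = \frac{1}{6} \left(-11\right) = - \frac{11}{6} \approx -1.8333$)
$P = 0$ ($P = \left(0 - 5\right) 0 = \left(-5\right) 0 = 0$)
$C{\left(O \right)} = \left(3 + O\right)^{2}$
$S{\left(n \right)} = 2 n \left(3 + n\right)^{2}$ ($S{\left(n \right)} = \left(n + n\right) \left(3 + n\right)^{2} = 2 n \left(3 + n\right)^{2}$)
$J{\left(s \right)} = 0$ ($J{\left(s \right)} = 0 \cdot 2 s \left(3 + s\right)^{2} = 0$)
$J{\left(P \right)} E = 0 \left(- \frac{11}{6}\right) = 0$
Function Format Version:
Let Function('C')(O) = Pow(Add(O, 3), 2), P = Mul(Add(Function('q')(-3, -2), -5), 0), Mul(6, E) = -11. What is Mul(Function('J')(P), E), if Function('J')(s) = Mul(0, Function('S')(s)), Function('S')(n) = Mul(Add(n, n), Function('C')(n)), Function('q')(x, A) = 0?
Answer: 0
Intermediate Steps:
E = Rational(-11, 6) (E = Mul(Rational(1, 6), -11) = Rational(-11, 6) ≈ -1.8333)
P = 0 (P = Mul(Add(0, -5), 0) = Mul(-5, 0) = 0)
Function('C')(O) = Pow(Add(3, O), 2)
Function('S')(n) = Mul(2, n, Pow(Add(3, n), 2)) (Function('S')(n) = Mul(Add(n, n), Pow(Add(3, n), 2)) = Mul(Mul(2, n), Pow(Add(3, n), 2)) = Mul(2, n, Pow(Add(3, n), 2)))
Function('J')(s) = 0 (Function('J')(s) = Mul(0, Mul(2, s, Pow(Add(3, s), 2))) = 0)
Mul(Function('J')(P), E) = Mul(0, Rational(-11, 6)) = 0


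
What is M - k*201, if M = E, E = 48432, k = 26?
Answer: 43206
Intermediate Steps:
M = 48432
M - k*201 = 48432 - 26*201 = 48432 - 1*5226 = 48432 - 5226 = 43206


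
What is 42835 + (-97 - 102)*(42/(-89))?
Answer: 3820673/89 ≈ 42929.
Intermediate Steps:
42835 + (-97 - 102)*(42/(-89)) = 42835 - 8358*(-1)/89 = 42835 - 199*(-42/89) = 42835 + 8358/89 = 3820673/89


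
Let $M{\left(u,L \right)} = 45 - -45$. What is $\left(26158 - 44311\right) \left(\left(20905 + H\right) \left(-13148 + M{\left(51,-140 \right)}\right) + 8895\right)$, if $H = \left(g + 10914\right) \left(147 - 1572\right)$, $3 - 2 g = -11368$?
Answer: $-5602101438229740$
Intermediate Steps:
$g = \frac{11371}{2}$ ($g = \frac{3}{2} - -5684 = \frac{3}{2} + 5684 = \frac{11371}{2} \approx 5685.5$)
$M{\left(u,L \right)} = 90$ ($M{\left(u,L \right)} = 45 + 45 = 90$)
$H = - \frac{47308575}{2}$ ($H = \left(\frac{11371}{2} + 10914\right) \left(147 - 1572\right) = \frac{33199}{2} \left(-1425\right) = - \frac{47308575}{2} \approx -2.3654 \cdot 10^{7}$)
$\left(26158 - 44311\right) \left(\left(20905 + H\right) \left(-13148 + M{\left(51,-140 \right)}\right) + 8895\right) = \left(26158 - 44311\right) \left(\left(20905 - \frac{47308575}{2}\right) \left(-13148 + 90\right) + 8895\right) = - 18153 \left(\left(- \frac{47266765}{2}\right) \left(-13058\right) + 8895\right) = - 18153 \left(308604708685 + 8895\right) = \left(-18153\right) 308604717580 = -5602101438229740$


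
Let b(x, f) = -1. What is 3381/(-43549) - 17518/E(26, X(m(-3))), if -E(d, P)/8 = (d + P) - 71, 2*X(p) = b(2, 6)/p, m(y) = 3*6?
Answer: -3438491820/70592929 ≈ -48.709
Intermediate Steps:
m(y) = 18
X(p) = -1/(2*p) (X(p) = (-1/p)/2 = -1/(2*p))
E(d, P) = 568 - 8*P - 8*d (E(d, P) = -8*((d + P) - 71) = -8*((P + d) - 71) = -8*(-71 + P + d) = 568 - 8*P - 8*d)
3381/(-43549) - 17518/E(26, X(m(-3))) = 3381/(-43549) - 17518/(568 - (-4)/18 - 8*26) = 3381*(-1/43549) - 17518/(568 - (-4)/18 - 208) = -3381/43549 - 17518/(568 - 8*(-1/36) - 208) = -3381/43549 - 17518/(568 + 2/9 - 208) = -3381/43549 - 17518/3242/9 = -3381/43549 - 17518*9/3242 = -3381/43549 - 78831/1621 = -3438491820/70592929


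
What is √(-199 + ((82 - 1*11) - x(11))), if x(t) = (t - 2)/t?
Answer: I*√15587/11 ≈ 11.35*I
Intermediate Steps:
x(t) = (-2 + t)/t
√(-199 + ((82 - 1*11) - x(11))) = √(-199 + ((82 - 1*11) - (-2 + 11)/11)) = √(-199 + ((82 - 11) - 9/11)) = √(-199 + (71 - 1*9/11)) = √(-199 + (71 - 9/11)) = √(-199 + 772/11) = √(-1417/11) = I*√15587/11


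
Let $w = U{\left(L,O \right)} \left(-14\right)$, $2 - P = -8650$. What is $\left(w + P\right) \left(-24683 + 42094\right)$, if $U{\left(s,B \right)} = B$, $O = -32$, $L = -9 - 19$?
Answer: $158440100$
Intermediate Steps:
$P = 8652$ ($P = 2 - -8650 = 2 + 8650 = 8652$)
$L = -28$ ($L = -9 - 19 = -28$)
$w = 448$ ($w = \left(-32\right) \left(-14\right) = 448$)
$\left(w + P\right) \left(-24683 + 42094\right) = \left(448 + 8652\right) \left(-24683 + 42094\right) = 9100 \cdot 17411 = 158440100$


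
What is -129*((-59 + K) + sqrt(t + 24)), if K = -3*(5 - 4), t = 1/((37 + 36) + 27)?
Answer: 73659/10 ≈ 7365.9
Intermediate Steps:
t = 1/100 (t = 1/(73 + 27) = 1/100 ≈ 0.010000)
K = -3 (K = -3*1 = -3)
-129*((-59 + K) + sqrt(t + 24)) = -129*((-59 - 3) + sqrt(1/100 + 24)) = -129*(-62 + sqrt(2401/100)) = -129*(-62 + 49/10) = -129*(-571/10) = 73659/10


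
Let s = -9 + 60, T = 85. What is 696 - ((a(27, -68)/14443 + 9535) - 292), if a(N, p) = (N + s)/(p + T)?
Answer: -161427195/18887 ≈ -8547.0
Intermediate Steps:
s = 51
a(N, p) = (51 + N)/(85 + p) (a(N, p) = (N + 51)/(p + 85) = (51 + N)/(85 + p))
696 - ((a(27, -68)/14443 + 9535) - 292) = 696 - ((((51 + 27)/(85 - 68))/14443 + 9535) - 292) = 696 - (((78/17)*(1/14443) + 9535) - 292) = 696 - ((6/18887 + 9535) - 292) = 696 - (180087551/18887 - 292) = 696 - 1*174572547/18887 = 696 - 174572547/18887 = -161427195/18887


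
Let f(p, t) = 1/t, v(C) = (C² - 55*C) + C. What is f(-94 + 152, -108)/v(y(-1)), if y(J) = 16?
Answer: 1/65664 ≈ 1.5229e-5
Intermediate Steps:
v(C) = C² - 54*C
f(-94 + 152, -108)/v(y(-1)) = 1/((-108)*((16*(-54 + 16)))) = -1/(108*(16*(-38))) = -1/108/(-608) = -1/108*(-1/608) = 1/65664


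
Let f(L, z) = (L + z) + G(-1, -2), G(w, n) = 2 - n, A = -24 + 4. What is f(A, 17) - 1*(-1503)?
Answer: 1504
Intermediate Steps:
A = -20
f(L, z) = 4 + L + z (f(L, z) = (L + z) + (2 - 1*(-2)) = (L + z) + (2 + 2) = (L + z) + 4 = 4 + L + z)
f(A, 17) - 1*(-1503) = (4 - 20 + 17) - 1*(-1503) = 1 + 1503 = 1504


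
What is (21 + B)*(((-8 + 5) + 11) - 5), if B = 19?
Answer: 120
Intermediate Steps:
(21 + B)*(((-8 + 5) + 11) - 5) = (21 + 19)*(((-8 + 5) + 11) - 5) = 40*((-3 + 11) - 5) = 40*(8 - 5) = 40*3 = 120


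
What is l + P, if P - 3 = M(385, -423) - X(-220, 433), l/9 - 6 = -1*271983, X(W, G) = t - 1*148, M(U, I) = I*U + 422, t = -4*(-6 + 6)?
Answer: -2610075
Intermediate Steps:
t = 0 (t = -4*0 = 0)
M(U, I) = 422 + I*U
X(W, G) = -148 (X(W, G) = 0 - 1*148 = 0 - 148 = -148)
l = -2447793 (l = 54 + 9*(-1*271983) = 54 + 9*(-271983) = 54 - 2447847 = -2447793)
P = -162282 (P = 3 + ((422 - 423*385) - 1*(-148)) = 3 + ((422 - 162855) + 148) = 3 + (-162433 + 148) = 3 - 162285 = -162282)
l + P = -2447793 - 162282 = -2610075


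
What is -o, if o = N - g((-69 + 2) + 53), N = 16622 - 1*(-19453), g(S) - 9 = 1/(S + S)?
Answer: -1009849/28 ≈ -36066.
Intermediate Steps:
g(S) = 9 + 1/(2*S) (g(S) = 9 + 1/(S + S) = 9 + 1/(2*S))
N = 36075 (N = 16622 + 19453 = 36075)
o = 1009849/28 (o = 36075 - (9 + 1/(2*((-69 + 2) + 53))) = 36075 - (9 + 1/(2*(-67 + 53))) = 36075 - (9 + (½)/(-14)) = 36075 - (9 + (½)*(-1/14)) = 36075 - (9 - 1/28) = 36075 - 1*251/28 = 36075 - 251/28 = 1009849/28 ≈ 36066.)
-o = -1*1009849/28 = -1009849/28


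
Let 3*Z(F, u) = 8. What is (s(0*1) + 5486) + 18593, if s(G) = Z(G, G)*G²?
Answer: 24079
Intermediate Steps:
Z(F, u) = 8/3 (Z(F, u) = (⅓)*8 = 8/3)
s(G) = 8*G²/3
(s(0*1) + 5486) + 18593 = (8*(0*1)²/3 + 5486) + 18593 = ((8/3)*0² + 5486) + 18593 = ((8/3)*0 + 5486) + 18593 = (0 + 5486) + 18593 = 5486 + 18593 = 24079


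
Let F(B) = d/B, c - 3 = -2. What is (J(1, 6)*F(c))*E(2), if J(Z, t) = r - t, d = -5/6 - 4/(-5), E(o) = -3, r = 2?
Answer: -⅖ ≈ -0.40000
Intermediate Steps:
d = -1/30 (d = -5*⅙ - 4*(-⅕) = -⅚ + ⅘ = -1/30 ≈ -0.033333)
c = 1 (c = 3 - 2 = 1)
J(Z, t) = 2 - t
F(B) = -1/(30*B)
(J(1, 6)*F(c))*E(2) = ((2 - 1*6)*(-1/30/1))*(-3) = ((2 - 6)*(-1/30*1))*(-3) = -4*(-1/30)*(-3) = (2/15)*(-3) = -⅖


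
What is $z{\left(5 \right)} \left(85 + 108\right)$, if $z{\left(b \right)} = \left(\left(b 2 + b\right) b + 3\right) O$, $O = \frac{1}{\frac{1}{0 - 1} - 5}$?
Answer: $-2509$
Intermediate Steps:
$O = - \frac{1}{6}$ ($O = \frac{1}{\frac{1}{-1} - 5} = \frac{1}{-1 - 5} = \frac{1}{-6} = - \frac{1}{6} \approx -0.16667$)
$z{\left(b \right)} = - \frac{1}{2} - \frac{b^{2}}{2}$ ($z{\left(b \right)} = \left(\left(b 2 + b\right) b + 3\right) \left(- \frac{1}{6}\right) = \left(\left(2 b + b\right) b + 3\right) \left(- \frac{1}{6}\right) = \left(3 b b + 3\right) \left(- \frac{1}{6}\right) = \left(3 b^{2} + 3\right) \left(- \frac{1}{6}\right) = \left(3 + 3 b^{2}\right) \left(- \frac{1}{6}\right) = - \frac{1}{2} - \frac{b^{2}}{2}$)
$z{\left(5 \right)} \left(85 + 108\right) = \left(- \frac{1}{2} - \frac{5^{2}}{2}\right) \left(85 + 108\right) = \left(- \frac{1}{2} - \frac{25}{2}\right) 193 = \left(-13\right) 193 = -2509$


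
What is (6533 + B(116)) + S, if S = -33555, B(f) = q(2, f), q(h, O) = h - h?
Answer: -27022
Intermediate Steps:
q(h, O) = 0
B(f) = 0
(6533 + B(116)) + S = (6533 + 0) - 33555 = 6533 - 33555 = -27022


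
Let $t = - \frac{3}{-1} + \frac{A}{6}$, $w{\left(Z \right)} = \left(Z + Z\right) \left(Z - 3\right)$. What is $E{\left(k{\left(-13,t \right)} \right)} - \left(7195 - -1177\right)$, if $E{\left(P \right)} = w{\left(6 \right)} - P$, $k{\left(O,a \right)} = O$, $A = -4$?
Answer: $-8323$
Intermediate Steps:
$w{\left(Z \right)} = 2 Z \left(-3 + Z\right)$
$t = \frac{7}{3}$ ($t = - \frac{3}{-1} - \frac{4}{6} = \left(-3\right) \left(-1\right) - \frac{2}{3} = 3 - \frac{2}{3} = \frac{7}{3} \approx 2.3333$)
$E{\left(P \right)} = 36 - P$ ($E{\left(P \right)} = 2 \cdot 6 \left(-3 + 6\right) - P = 2 \cdot 6 \cdot 3 - P = 36 - P$)
$E{\left(k{\left(-13,t \right)} \right)} - \left(7195 - -1177\right) = \left(36 - -13\right) - \left(7195 - -1177\right) = \left(36 + 13\right) - \left(7195 + 1177\right) = 49 - 8372 = -8323$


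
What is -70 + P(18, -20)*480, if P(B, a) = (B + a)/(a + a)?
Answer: -46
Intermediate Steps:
P(B, a) = (B + a)/(2*a) (P(B, a) = (B + a)/((2*a)) = (B + a)*(1/(2*a)) = (B + a)/(2*a))
-70 + P(18, -20)*480 = -70 + ((½)*(18 - 20)/(-20))*480 = -70 + ((½)*(-1/20)*(-2))*480 = -70 + (1/20)*480 = -70 + 24 = -46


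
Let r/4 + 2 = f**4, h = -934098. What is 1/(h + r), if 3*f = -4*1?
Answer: -81/75661562 ≈ -1.0706e-6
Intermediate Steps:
f = -4/3 (f = (-4*1)/3 = (1/3)*(-4) = -4/3 ≈ -1.3333)
r = 376/81 (r = -8 + 4*(-4/3)**4 = -8 + 4*(256/81) = -8 + 1024/81 = 376/81 ≈ 4.6420)
1/(h + r) = 1/(-934098 + 376/81) = 1/(-75661562/81) = -81/75661562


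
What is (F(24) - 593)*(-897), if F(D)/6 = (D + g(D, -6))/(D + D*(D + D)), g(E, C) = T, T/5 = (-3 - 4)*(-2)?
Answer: 52086099/98 ≈ 5.3149e+5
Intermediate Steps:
T = 70 (T = 5*((-3 - 4)*(-2)) = 5*(-7*(-2)) = 5*14 = 70)
g(E, C) = 70
F(D) = 6*(70 + D)/(D + 2*D²) (F(D) = 6*((D + 70)/(D + D*(D + D))) = 6*((70 + D)/(D + D*(2*D))) = 6*((70 + D)/(D + 2*D²)) = 6*(70 + D)/(D + 2*D²))
(F(24) - 593)*(-897) = (6*(70 + 24)/(24*(1 + 2*24)) - 593)*(-897) = (6*(1/24)*94/(1 + 48) - 593)*(-897) = (6*(1/24)*94/49 - 593)*(-897) = (6*(1/24)*(1/49)*94 - 593)*(-897) = (47/98 - 593)*(-897) = -58067/98*(-897) = 52086099/98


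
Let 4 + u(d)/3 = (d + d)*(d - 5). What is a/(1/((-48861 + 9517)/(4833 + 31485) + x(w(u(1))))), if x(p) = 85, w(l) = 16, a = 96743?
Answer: 147421143349/18159 ≈ 8.1184e+6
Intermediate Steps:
u(d) = -12 + 6*d*(-5 + d) (u(d) = -12 + 3*((d + d)*(d - 5)) = -12 + 3*((2*d)*(-5 + d)) = -12 + 3*(2*d*(-5 + d)) = -12 + 6*d*(-5 + d))
a/(1/((-48861 + 9517)/(4833 + 31485) + x(w(u(1))))) = 96743/(1/((-48861 + 9517)/(4833 + 31485) + 85)) = 96743/(1/(-39344/36318 + 85)) = 96743/(1/(-39344*1/36318 + 85)) = 96743/(1/(-19672/18159 + 85)) = 96743/(1/(1523843/18159)) = 96743/(18159/1523843) = 96743*(1523843/18159) = 147421143349/18159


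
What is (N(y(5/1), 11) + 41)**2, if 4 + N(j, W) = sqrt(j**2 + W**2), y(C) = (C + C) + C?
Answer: (37 + sqrt(346))**2 ≈ 3091.5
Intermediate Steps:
y(C) = 3*C (y(C) = 2*C + C = 3*C)
N(j, W) = -4 + sqrt(W**2 + j**2) (N(j, W) = -4 + sqrt(j**2 + W**2) = -4 + sqrt(W**2 + j**2))
(N(y(5/1), 11) + 41)**2 = ((-4 + sqrt(11**2 + (3*(5/1))**2)) + 41)**2 = ((-4 + sqrt(121 + (3*(5*1))**2)) + 41)**2 = ((-4 + sqrt(121 + (3*5)**2)) + 41)**2 = ((-4 + sqrt(121 + 15**2)) + 41)**2 = ((-4 + sqrt(121 + 225)) + 41)**2 = ((-4 + sqrt(346)) + 41)**2 = (37 + sqrt(346))**2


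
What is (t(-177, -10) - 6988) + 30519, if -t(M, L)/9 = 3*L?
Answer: 23801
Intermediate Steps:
t(M, L) = -27*L
(t(-177, -10) - 6988) + 30519 = (-27*(-10) - 6988) + 30519 = (270 - 6988) + 30519 = -6718 + 30519 = 23801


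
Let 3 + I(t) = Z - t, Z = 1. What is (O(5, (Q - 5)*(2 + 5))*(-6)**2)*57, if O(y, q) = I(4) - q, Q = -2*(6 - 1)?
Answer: 203148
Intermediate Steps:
I(t) = -2 - t (I(t) = -3 + (1 - t) = -2 - t)
Q = -10 (Q = -2*5 = -10)
O(y, q) = -6 - q (O(y, q) = (-2 - 1*4) - q = (-2 - 4) - q = -6 - q)
(O(5, (Q - 5)*(2 + 5))*(-6)**2)*57 = ((-6 - (-10 - 5)*(2 + 5))*(-6)**2)*57 = ((-6 - (-15)*7)*36)*57 = ((-6 - 1*(-105))*36)*57 = ((-6 + 105)*36)*57 = (99*36)*57 = 3564*57 = 203148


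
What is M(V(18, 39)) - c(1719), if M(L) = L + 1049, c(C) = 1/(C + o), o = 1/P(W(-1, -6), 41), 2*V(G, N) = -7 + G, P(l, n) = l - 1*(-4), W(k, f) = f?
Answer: 7248629/6874 ≈ 1054.5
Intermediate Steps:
P(l, n) = 4 + l (P(l, n) = l + 4 = 4 + l)
V(G, N) = -7/2 + G/2 (V(G, N) = (-7 + G)/2 = -7/2 + G/2)
o = -½ (o = 1/(4 - 6) = 1/(-2) = -½ ≈ -0.50000)
c(C) = 1/(-½ + C) (c(C) = 1/(C - ½) = 1/(-½ + C))
M(L) = 1049 + L
M(V(18, 39)) - c(1719) = (1049 + (-7/2 + (½)*18)) - 2/(-1 + 2*1719) = (1049 + (-7/2 + 9)) - 2/(-1 + 3438) = (1049 + 11/2) - 2/3437 = 2109/2 - 2/3437 = 7248629/6874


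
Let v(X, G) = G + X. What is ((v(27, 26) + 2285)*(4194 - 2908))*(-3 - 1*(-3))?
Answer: 0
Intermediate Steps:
((v(27, 26) + 2285)*(4194 - 2908))*(-3 - 1*(-3)) = (((26 + 27) + 2285)*(4194 - 2908))*(-3 - 1*(-3)) = ((53 + 2285)*1286)*(-3 + 3) = (2338*1286)*0 = 3006668*0 = 0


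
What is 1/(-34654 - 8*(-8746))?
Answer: 1/35314 ≈ 2.8317e-5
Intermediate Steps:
1/(-34654 - 8*(-8746)) = 1/(-34654 + 69968) = 1/35314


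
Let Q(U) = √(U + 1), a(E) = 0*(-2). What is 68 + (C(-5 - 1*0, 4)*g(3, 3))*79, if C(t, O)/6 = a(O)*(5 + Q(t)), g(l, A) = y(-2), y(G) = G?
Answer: 68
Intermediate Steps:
a(E) = 0
g(l, A) = -2
Q(U) = √(1 + U)
C(t, O) = 0 (C(t, O) = 6*(0*(5 + √(1 + t))) = 6*0 = 0)
68 + (C(-5 - 1*0, 4)*g(3, 3))*79 = 68 + (0*(-2))*79 = 68 + 0*79 = 68 + 0 = 68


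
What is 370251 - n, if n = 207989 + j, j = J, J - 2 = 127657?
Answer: 34603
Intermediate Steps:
J = 127659 (J = 2 + 127657 = 127659)
j = 127659
n = 335648 (n = 207989 + 127659 = 335648)
370251 - n = 370251 - 1*335648 = 370251 - 335648 = 34603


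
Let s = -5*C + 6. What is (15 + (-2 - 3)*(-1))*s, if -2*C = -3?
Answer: -30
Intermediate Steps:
C = 3/2 (C = -½*(-3) = 3/2 ≈ 1.5000)
s = -3/2 (s = -5*3/2 + 6 = -15/2 + 6 = -3/2 ≈ -1.5000)
(15 + (-2 - 3)*(-1))*s = (15 + (-2 - 3)*(-1))*(-3/2) = (15 - 5*(-1))*(-3/2) = (15 + 5)*(-3/2) = 20*(-3/2) = -30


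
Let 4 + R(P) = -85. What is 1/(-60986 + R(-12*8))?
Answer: -1/61075 ≈ -1.6373e-5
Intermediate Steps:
R(P) = -89 (R(P) = -4 - 85 = -89)
1/(-60986 + R(-12*8)) = 1/(-60986 - 89) = 1/(-61075) = -1/61075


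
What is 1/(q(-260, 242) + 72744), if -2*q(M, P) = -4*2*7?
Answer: 1/72772 ≈ 1.3742e-5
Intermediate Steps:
q(M, P) = 28 (q(M, P) = -(-4*2)*7/2 = -(-4)*7 = -½*(-56) = 28)
1/(q(-260, 242) + 72744) = 1/(28 + 72744) = 1/72772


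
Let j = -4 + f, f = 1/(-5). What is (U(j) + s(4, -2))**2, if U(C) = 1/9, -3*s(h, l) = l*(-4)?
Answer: 529/81 ≈ 6.5309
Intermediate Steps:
f = -1/5 ≈ -0.20000
s(h, l) = 4*l/3 (s(h, l) = -l*(-4)/3 = -(-4)*l/3 = 4*l/3)
j = -21/5 (j = -4 - 1/5 = -21/5 ≈ -4.2000)
U(C) = 1/9
(U(j) + s(4, -2))**2 = (1/9 + (4/3)*(-2))**2 = (1/9 - 8/3)**2 = (-23/9)**2 = 529/81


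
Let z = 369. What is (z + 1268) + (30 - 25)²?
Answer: 1662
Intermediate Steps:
(z + 1268) + (30 - 25)² = (369 + 1268) + (30 - 25)² = 1637 + 5² = 1637 + 25 = 1662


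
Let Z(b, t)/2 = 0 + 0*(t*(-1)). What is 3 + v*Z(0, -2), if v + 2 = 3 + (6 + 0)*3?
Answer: 3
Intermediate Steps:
v = 19 (v = -2 + (3 + (6 + 0)*3) = -2 + (3 + 6*3) = -2 + (3 + 18) = -2 + 21 = 19)
Z(b, t) = 0 (Z(b, t) = 2*(0 + 0*(t*(-1))) = 2*(0 + 0*(-t)) = 2*(0 + 0) = 2*0 = 0)
3 + v*Z(0, -2) = 3 + 19*0 = 3 + 0 = 3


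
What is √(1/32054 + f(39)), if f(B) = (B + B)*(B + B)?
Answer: √6251060076998/32054 ≈ 78.000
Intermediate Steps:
f(B) = 4*B² (f(B) = (2*B)*(2*B) = 4*B²)
√(1/32054 + f(39)) = √(1/32054 + 4*39²) = √(1/32054 + 4*1521) = √(1/32054 + 6084) = √(195016537/32054) = √6251060076998/32054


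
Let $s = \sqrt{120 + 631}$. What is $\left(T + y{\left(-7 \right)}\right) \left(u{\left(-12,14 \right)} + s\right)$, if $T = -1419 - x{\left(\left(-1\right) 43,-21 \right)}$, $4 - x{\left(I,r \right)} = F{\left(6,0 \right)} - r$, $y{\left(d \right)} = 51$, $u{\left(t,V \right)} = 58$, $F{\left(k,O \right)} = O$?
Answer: $-78358 - 1351 \sqrt{751} \approx -1.1538 \cdot 10^{5}$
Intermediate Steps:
$x{\left(I,r \right)} = 4 + r$ ($x{\left(I,r \right)} = 4 - \left(0 - r\right) = 4 - - r = 4 + r$)
$T = -1402$ ($T = -1419 - \left(4 - 21\right) = -1419 - -17 = -1419 + 17 = -1402$)
$s = \sqrt{751} \approx 27.404$
$\left(T + y{\left(-7 \right)}\right) \left(u{\left(-12,14 \right)} + s\right) = \left(-1402 + 51\right) \left(58 + \sqrt{751}\right) = - 1351 \left(58 + \sqrt{751}\right) = -78358 - 1351 \sqrt{751}$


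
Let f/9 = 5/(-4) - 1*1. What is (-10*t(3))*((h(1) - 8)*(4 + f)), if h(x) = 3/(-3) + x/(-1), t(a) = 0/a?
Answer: 0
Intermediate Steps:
t(a) = 0
h(x) = -1 - x (h(x) = 3*(-1/3) + x*(-1) = -1 - x)
f = -81/4 (f = 9*(5/(-4) - 1*1) = 9*(5*(-1/4) - 1) = 9*(-5/4 - 1) = 9*(-9/4) = -81/4 ≈ -20.250)
(-10*t(3))*((h(1) - 8)*(4 + f)) = (-10*0)*(((-1 - 1*1) - 8)*(4 - 81/4)) = 0*(((-1 - 1) - 8)*(-65/4)) = 0*((-2 - 8)*(-65/4)) = 0*(-10*(-65/4)) = 0*(325/2) = 0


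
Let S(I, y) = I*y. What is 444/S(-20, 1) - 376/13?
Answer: -3323/65 ≈ -51.123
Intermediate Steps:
444/S(-20, 1) - 376/13 = 444/((-20*1)) - 376/13 = 444/(-20) - 376*1/13 = 444*(-1/20) - 376/13 = -111/5 - 376/13 = -3323/65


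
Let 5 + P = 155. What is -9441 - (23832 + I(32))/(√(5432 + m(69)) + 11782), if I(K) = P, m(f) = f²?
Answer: -187249097985/19829333 + 3426*√10193/19829333 ≈ -9443.0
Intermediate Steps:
P = 150 (P = -5 + 155 = 150)
I(K) = 150
-9441 - (23832 + I(32))/(√(5432 + m(69)) + 11782) = -9441 - (23832 + 150)/(√(5432 + 69²) + 11782) = -9441 - 23982/(√(5432 + 4761) + 11782) = -9441 - 23982/(√10193 + 11782) = -9441 - 23982/(11782 + √10193)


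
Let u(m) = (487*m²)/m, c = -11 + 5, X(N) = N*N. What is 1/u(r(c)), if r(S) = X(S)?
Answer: 1/17532 ≈ 5.7039e-5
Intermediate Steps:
X(N) = N²
c = -6
r(S) = S²
u(m) = 487*m
1/u(r(c)) = 1/(487*(-6)²) = 1/(487*36) = 1/17532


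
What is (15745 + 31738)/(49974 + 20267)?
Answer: 47483/70241 ≈ 0.67600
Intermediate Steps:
(15745 + 31738)/(49974 + 20267) = 47483/70241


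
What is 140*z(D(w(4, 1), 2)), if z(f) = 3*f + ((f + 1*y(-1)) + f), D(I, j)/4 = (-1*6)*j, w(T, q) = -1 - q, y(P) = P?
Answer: -33740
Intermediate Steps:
D(I, j) = -24*j (D(I, j) = 4*((-1*6)*j) = 4*(-6*j) = -24*j)
z(f) = -1 + 5*f (z(f) = 3*f + ((f + 1*(-1)) + f) = 3*f + ((f - 1) + f) = 3*f + ((-1 + f) + f) = 3*f + (-1 + 2*f) = -1 + 5*f)
140*z(D(w(4, 1), 2)) = 140*(-1 + 5*(-24*2)) = 140*(-1 + 5*(-48)) = 140*(-1 - 240) = 140*(-241) = -33740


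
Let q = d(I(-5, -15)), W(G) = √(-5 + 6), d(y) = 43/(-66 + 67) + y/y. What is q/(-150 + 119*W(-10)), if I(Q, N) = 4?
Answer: -44/31 ≈ -1.4194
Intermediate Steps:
d(y) = 44 (d(y) = 43/1 + 1 = 43*1 + 1 = 43 + 1 = 44)
W(G) = 1 (W(G) = √1 = 1)
q = 44
q/(-150 + 119*W(-10)) = 44/(-150 + 119*1) = 44/(-150 + 119) = 44/(-31) = 44*(-1/31) = -44/31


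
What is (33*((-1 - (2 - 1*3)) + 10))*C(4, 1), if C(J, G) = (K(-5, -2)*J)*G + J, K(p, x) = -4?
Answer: -3960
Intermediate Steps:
C(J, G) = J - 4*G*J (C(J, G) = (-4*J)*G + J = -4*G*J + J = J - 4*G*J)
(33*((-1 - (2 - 1*3)) + 10))*C(4, 1) = (33*((-1 - (2 - 1*3)) + 10))*(4*(1 - 4*1)) = (33*((-1 - (2 - 3)) + 10))*(4*(1 - 4)) = (33*((-1 - 1*(-1)) + 10))*(4*(-3)) = (33*((-1 + 1) + 10))*(-12) = (33*(0 + 10))*(-12) = (33*10)*(-12) = 330*(-12) = -3960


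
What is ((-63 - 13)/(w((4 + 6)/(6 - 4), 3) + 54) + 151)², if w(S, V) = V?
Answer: 201601/9 ≈ 22400.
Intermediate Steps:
((-63 - 13)/(w((4 + 6)/(6 - 4), 3) + 54) + 151)² = ((-63 - 13)/(3 + 54) + 151)² = (-76/57 + 151)² = (-76*1/57 + 151)² = (-4/3 + 151)² = (449/3)² = 201601/9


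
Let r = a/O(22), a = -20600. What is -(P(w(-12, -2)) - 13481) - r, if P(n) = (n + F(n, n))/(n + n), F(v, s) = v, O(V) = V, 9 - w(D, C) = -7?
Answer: 158580/11 ≈ 14416.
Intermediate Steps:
w(D, C) = 16 (w(D, C) = 9 - 1*(-7) = 9 + 7 = 16)
P(n) = 1 (P(n) = (n + n)/(n + n) = (2*n)/((2*n)) = (2*n)*(1/(2*n)) = 1)
r = -10300/11 (r = -20600/22 = -20600*1/22 = -10300/11 ≈ -936.36)
-(P(w(-12, -2)) - 13481) - r = -(1 - 13481) - 1*(-10300/11) = -1*(-13480) + 10300/11 = 13480 + 10300/11 = 158580/11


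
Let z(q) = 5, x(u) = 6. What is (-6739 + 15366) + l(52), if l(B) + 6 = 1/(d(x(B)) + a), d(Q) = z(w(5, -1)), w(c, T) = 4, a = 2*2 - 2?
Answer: 60348/7 ≈ 8621.1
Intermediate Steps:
a = 2 (a = 4 - 2 = 2)
d(Q) = 5
l(B) = -41/7 (l(B) = -6 + 1/(5 + 2) = -6 + 1/7 = -6 + ⅐ = -41/7)
(-6739 + 15366) + l(52) = (-6739 + 15366) - 41/7 = 8627 - 41/7 = 60348/7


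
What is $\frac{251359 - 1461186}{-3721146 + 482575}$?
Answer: $\frac{1209827}{3238571} \approx 0.37357$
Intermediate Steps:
$\frac{251359 - 1461186}{-3721146 + 482575} = - \frac{1209827}{-3238571} = \left(-1209827\right) \left(- \frac{1}{3238571}\right) = \frac{1209827}{3238571}$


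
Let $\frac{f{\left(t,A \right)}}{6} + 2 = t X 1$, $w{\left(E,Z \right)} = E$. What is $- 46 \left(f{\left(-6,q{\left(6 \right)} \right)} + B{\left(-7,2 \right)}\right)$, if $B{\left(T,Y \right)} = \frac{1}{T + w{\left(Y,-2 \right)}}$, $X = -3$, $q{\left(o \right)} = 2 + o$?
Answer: $- \frac{22034}{5} \approx -4406.8$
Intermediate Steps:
$f{\left(t,A \right)} = -12 - 18 t$ ($f{\left(t,A \right)} = -12 + 6 t \left(-3\right) 1 = -12 + 6 - 3 t 1 = -12 + 6 \left(- 3 t\right) = -12 - 18 t$)
$B{\left(T,Y \right)} = \frac{1}{T + Y}$
$- 46 \left(f{\left(-6,q{\left(6 \right)} \right)} + B{\left(-7,2 \right)}\right) = - 46 \left(\left(-12 - -108\right) + \frac{1}{-7 + 2}\right) = - 46 \left(\left(-12 + 108\right) + \frac{1}{-5}\right) = - 46 \left(96 - \frac{1}{5}\right) = \left(-46\right) \frac{479}{5} = - \frac{22034}{5}$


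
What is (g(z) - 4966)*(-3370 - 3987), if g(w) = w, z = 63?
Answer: 36071371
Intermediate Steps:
(g(z) - 4966)*(-3370 - 3987) = (63 - 4966)*(-3370 - 3987) = -4903*(-7357) = 36071371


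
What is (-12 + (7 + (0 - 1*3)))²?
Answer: 64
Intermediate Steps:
(-12 + (7 + (0 - 1*3)))² = (-12 + (7 + (0 - 3)))² = (-12 + (7 - 3))² = (-12 + 4)² = (-8)² = 64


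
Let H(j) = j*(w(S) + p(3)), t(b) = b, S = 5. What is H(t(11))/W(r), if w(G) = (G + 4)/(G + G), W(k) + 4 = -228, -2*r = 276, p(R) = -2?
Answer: 121/2320 ≈ 0.052155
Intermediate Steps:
r = -138 (r = -½*276 = -138)
W(k) = -232 (W(k) = -4 - 228 = -232)
w(G) = (4 + G)/(2*G) (w(G) = (4 + G)/((2*G)) = (4 + G)*(1/(2*G)) = (4 + G)/(2*G))
H(j) = -11*j/10 (H(j) = j*((½)*(4 + 5)/5 - 2) = j*((½)*(⅕)*9 - 2) = j*(9/10 - 2) = j*(-11/10) = -11*j/10)
H(t(11))/W(r) = -11/10*11/(-232) = -121/10*(-1/232) = 121/2320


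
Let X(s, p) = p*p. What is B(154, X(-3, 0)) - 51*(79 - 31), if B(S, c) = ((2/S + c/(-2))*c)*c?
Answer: -2448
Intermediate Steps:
X(s, p) = p²
B(S, c) = c²*(2/S - c/2) (B(S, c) = ((2/S + c*(-½))*c)*c = ((2/S - c/2)*c)*c = (c*(2/S - c/2))*c = c²*(2/S - c/2))
B(154, X(-3, 0)) - 51*(79 - 31) = (½)*(0²)²*(4 - 1*154*0²)/154 - 51*(79 - 31) = (½)*(1/154)*0²*(4 - 1*154*0) - 51*48 = (½)*(1/154)*0*(4 + 0) - 1*2448 = (½)*(1/154)*0*4 - 2448 = 0 - 2448 = -2448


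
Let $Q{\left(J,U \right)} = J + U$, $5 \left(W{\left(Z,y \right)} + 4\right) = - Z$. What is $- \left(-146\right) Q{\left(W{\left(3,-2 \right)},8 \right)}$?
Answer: $\frac{2482}{5} \approx 496.4$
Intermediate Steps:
$W{\left(Z,y \right)} = -4 - \frac{Z}{5}$ ($W{\left(Z,y \right)} = -4 + \frac{\left(-1\right) Z}{5} = -4 - \frac{Z}{5}$)
$- \left(-146\right) Q{\left(W{\left(3,-2 \right)},8 \right)} = - \left(-146\right) \left(\left(-4 - \frac{3}{5}\right) + 8\right) = - \left(-146\right) \left(- \frac{23}{5} + 8\right) = - \frac{\left(-146\right) 17}{5} = \left(-1\right) \left(- \frac{2482}{5}\right) = \frac{2482}{5}$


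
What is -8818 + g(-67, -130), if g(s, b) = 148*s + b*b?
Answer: -1834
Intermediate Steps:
g(s, b) = b**2 + 148*s (g(s, b) = 148*s + b**2 = b**2 + 148*s)
-8818 + g(-67, -130) = -8818 + ((-130)**2 + 148*(-67)) = -8818 + (16900 - 9916) = -8818 + 6984 = -1834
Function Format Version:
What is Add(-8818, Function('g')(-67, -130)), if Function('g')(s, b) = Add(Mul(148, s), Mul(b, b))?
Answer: -1834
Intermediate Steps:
Function('g')(s, b) = Add(Pow(b, 2), Mul(148, s)) (Function('g')(s, b) = Add(Mul(148, s), Pow(b, 2)) = Add(Pow(b, 2), Mul(148, s)))
Add(-8818, Function('g')(-67, -130)) = Add(-8818, Add(Pow(-130, 2), Mul(148, -67))) = Add(-8818, Add(16900, -9916)) = Add(-8818, 6984) = -1834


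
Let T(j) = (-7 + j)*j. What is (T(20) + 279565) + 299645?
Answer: 579470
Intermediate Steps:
T(j) = j*(-7 + j)
(T(20) + 279565) + 299645 = (20*(-7 + 20) + 279565) + 299645 = (20*13 + 279565) + 299645 = (260 + 279565) + 299645 = 279825 + 299645 = 579470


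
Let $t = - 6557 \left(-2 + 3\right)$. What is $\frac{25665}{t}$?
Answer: $- \frac{25665}{6557} \approx -3.9141$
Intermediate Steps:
$t = -6557$ ($t = \left(-6557\right) 1 = -6557$)
$\frac{25665}{t} = \frac{25665}{-6557} = 25665 \left(- \frac{1}{6557}\right) = - \frac{25665}{6557}$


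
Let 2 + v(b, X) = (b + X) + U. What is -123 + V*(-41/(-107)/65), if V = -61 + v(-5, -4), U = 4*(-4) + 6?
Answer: -858827/6955 ≈ -123.48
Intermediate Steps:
U = -10 (U = -16 + 6 = -10)
v(b, X) = -12 + X + b (v(b, X) = -2 + ((b + X) - 10) = -2 + ((X + b) - 10) = -2 + (-10 + X + b) = -12 + X + b)
V = -82 (V = -61 + (-12 - 4 - 5) = -61 - 21 = -82)
-123 + V*(-41/(-107)/65) = -123 - 82*(-41/(-107))/65 = -123 - 82*(-41*(-1/107))/65 = -123 - 3362/(107*65) = -123 - 82*41/6955 = -123 - 3362/6955 = -858827/6955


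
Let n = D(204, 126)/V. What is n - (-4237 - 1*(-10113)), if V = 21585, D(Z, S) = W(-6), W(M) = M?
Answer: -42277822/7195 ≈ -5876.0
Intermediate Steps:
D(Z, S) = -6
n = -2/7195 (n = -6/21585 = -6*1/21585 = -2/7195 ≈ -0.00027797)
n - (-4237 - 1*(-10113)) = -2/7195 - (-4237 - 1*(-10113)) = -2/7195 - (-4237 + 10113) = -2/7195 - 1*5876 = -2/7195 - 5876 = -42277822/7195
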